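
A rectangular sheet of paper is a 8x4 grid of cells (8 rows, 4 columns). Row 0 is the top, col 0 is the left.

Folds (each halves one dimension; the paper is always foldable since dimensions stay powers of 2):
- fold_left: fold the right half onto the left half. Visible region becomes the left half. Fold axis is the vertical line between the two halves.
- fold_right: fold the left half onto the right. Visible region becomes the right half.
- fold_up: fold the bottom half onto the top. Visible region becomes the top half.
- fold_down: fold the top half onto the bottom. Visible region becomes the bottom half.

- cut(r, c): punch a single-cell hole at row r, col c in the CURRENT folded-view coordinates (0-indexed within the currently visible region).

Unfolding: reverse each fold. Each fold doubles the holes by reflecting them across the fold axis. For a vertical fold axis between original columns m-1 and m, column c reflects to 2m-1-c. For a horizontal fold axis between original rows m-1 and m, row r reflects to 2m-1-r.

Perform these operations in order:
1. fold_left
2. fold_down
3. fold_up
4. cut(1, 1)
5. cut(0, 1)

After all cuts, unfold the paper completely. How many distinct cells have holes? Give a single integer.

Op 1 fold_left: fold axis v@2; visible region now rows[0,8) x cols[0,2) = 8x2
Op 2 fold_down: fold axis h@4; visible region now rows[4,8) x cols[0,2) = 4x2
Op 3 fold_up: fold axis h@6; visible region now rows[4,6) x cols[0,2) = 2x2
Op 4 cut(1, 1): punch at orig (5,1); cuts so far [(5, 1)]; region rows[4,6) x cols[0,2) = 2x2
Op 5 cut(0, 1): punch at orig (4,1); cuts so far [(4, 1), (5, 1)]; region rows[4,6) x cols[0,2) = 2x2
Unfold 1 (reflect across h@6): 4 holes -> [(4, 1), (5, 1), (6, 1), (7, 1)]
Unfold 2 (reflect across h@4): 8 holes -> [(0, 1), (1, 1), (2, 1), (3, 1), (4, 1), (5, 1), (6, 1), (7, 1)]
Unfold 3 (reflect across v@2): 16 holes -> [(0, 1), (0, 2), (1, 1), (1, 2), (2, 1), (2, 2), (3, 1), (3, 2), (4, 1), (4, 2), (5, 1), (5, 2), (6, 1), (6, 2), (7, 1), (7, 2)]

Answer: 16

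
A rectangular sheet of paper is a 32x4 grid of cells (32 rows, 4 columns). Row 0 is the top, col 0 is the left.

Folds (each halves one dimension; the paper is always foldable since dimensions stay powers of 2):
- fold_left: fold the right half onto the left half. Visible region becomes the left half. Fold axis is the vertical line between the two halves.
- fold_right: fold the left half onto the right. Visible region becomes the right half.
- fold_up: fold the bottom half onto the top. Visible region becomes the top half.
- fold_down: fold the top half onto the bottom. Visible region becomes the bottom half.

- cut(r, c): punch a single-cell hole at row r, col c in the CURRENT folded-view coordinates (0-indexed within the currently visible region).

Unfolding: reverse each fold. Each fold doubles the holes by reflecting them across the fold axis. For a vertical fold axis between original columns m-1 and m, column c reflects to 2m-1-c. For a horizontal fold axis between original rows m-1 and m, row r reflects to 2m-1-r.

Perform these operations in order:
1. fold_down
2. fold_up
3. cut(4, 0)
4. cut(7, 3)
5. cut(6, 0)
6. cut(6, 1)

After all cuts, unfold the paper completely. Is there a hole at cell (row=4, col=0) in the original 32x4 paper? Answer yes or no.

Op 1 fold_down: fold axis h@16; visible region now rows[16,32) x cols[0,4) = 16x4
Op 2 fold_up: fold axis h@24; visible region now rows[16,24) x cols[0,4) = 8x4
Op 3 cut(4, 0): punch at orig (20,0); cuts so far [(20, 0)]; region rows[16,24) x cols[0,4) = 8x4
Op 4 cut(7, 3): punch at orig (23,3); cuts so far [(20, 0), (23, 3)]; region rows[16,24) x cols[0,4) = 8x4
Op 5 cut(6, 0): punch at orig (22,0); cuts so far [(20, 0), (22, 0), (23, 3)]; region rows[16,24) x cols[0,4) = 8x4
Op 6 cut(6, 1): punch at orig (22,1); cuts so far [(20, 0), (22, 0), (22, 1), (23, 3)]; region rows[16,24) x cols[0,4) = 8x4
Unfold 1 (reflect across h@24): 8 holes -> [(20, 0), (22, 0), (22, 1), (23, 3), (24, 3), (25, 0), (25, 1), (27, 0)]
Unfold 2 (reflect across h@16): 16 holes -> [(4, 0), (6, 0), (6, 1), (7, 3), (8, 3), (9, 0), (9, 1), (11, 0), (20, 0), (22, 0), (22, 1), (23, 3), (24, 3), (25, 0), (25, 1), (27, 0)]
Holes: [(4, 0), (6, 0), (6, 1), (7, 3), (8, 3), (9, 0), (9, 1), (11, 0), (20, 0), (22, 0), (22, 1), (23, 3), (24, 3), (25, 0), (25, 1), (27, 0)]

Answer: yes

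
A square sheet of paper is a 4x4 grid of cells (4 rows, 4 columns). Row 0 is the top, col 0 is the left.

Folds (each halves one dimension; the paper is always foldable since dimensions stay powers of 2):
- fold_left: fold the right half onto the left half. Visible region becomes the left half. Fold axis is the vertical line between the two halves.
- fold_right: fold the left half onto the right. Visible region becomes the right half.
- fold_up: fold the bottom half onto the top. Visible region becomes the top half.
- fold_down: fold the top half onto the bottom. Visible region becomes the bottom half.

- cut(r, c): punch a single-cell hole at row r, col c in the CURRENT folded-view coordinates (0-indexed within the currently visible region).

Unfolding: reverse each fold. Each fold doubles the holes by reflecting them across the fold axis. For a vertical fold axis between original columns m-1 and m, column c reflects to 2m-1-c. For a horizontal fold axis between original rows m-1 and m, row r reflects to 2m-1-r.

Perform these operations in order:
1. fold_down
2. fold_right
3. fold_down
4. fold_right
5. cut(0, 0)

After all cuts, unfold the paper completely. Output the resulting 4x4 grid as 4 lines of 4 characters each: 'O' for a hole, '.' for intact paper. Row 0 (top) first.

Answer: OOOO
OOOO
OOOO
OOOO

Derivation:
Op 1 fold_down: fold axis h@2; visible region now rows[2,4) x cols[0,4) = 2x4
Op 2 fold_right: fold axis v@2; visible region now rows[2,4) x cols[2,4) = 2x2
Op 3 fold_down: fold axis h@3; visible region now rows[3,4) x cols[2,4) = 1x2
Op 4 fold_right: fold axis v@3; visible region now rows[3,4) x cols[3,4) = 1x1
Op 5 cut(0, 0): punch at orig (3,3); cuts so far [(3, 3)]; region rows[3,4) x cols[3,4) = 1x1
Unfold 1 (reflect across v@3): 2 holes -> [(3, 2), (3, 3)]
Unfold 2 (reflect across h@3): 4 holes -> [(2, 2), (2, 3), (3, 2), (3, 3)]
Unfold 3 (reflect across v@2): 8 holes -> [(2, 0), (2, 1), (2, 2), (2, 3), (3, 0), (3, 1), (3, 2), (3, 3)]
Unfold 4 (reflect across h@2): 16 holes -> [(0, 0), (0, 1), (0, 2), (0, 3), (1, 0), (1, 1), (1, 2), (1, 3), (2, 0), (2, 1), (2, 2), (2, 3), (3, 0), (3, 1), (3, 2), (3, 3)]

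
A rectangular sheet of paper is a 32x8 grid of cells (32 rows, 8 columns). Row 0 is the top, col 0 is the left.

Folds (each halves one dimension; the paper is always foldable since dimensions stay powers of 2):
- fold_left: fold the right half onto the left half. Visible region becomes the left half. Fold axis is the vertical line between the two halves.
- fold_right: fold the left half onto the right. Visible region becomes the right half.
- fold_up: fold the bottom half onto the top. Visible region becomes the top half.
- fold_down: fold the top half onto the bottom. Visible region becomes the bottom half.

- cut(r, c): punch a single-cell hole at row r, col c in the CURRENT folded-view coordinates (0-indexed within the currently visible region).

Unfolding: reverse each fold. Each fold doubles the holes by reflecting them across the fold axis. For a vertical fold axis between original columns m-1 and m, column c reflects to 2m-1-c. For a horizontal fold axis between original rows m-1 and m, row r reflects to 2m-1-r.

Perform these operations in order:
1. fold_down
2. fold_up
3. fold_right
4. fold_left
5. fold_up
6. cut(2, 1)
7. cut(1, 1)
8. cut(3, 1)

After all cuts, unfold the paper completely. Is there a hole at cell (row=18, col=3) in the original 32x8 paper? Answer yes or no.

Op 1 fold_down: fold axis h@16; visible region now rows[16,32) x cols[0,8) = 16x8
Op 2 fold_up: fold axis h@24; visible region now rows[16,24) x cols[0,8) = 8x8
Op 3 fold_right: fold axis v@4; visible region now rows[16,24) x cols[4,8) = 8x4
Op 4 fold_left: fold axis v@6; visible region now rows[16,24) x cols[4,6) = 8x2
Op 5 fold_up: fold axis h@20; visible region now rows[16,20) x cols[4,6) = 4x2
Op 6 cut(2, 1): punch at orig (18,5); cuts so far [(18, 5)]; region rows[16,20) x cols[4,6) = 4x2
Op 7 cut(1, 1): punch at orig (17,5); cuts so far [(17, 5), (18, 5)]; region rows[16,20) x cols[4,6) = 4x2
Op 8 cut(3, 1): punch at orig (19,5); cuts so far [(17, 5), (18, 5), (19, 5)]; region rows[16,20) x cols[4,6) = 4x2
Unfold 1 (reflect across h@20): 6 holes -> [(17, 5), (18, 5), (19, 5), (20, 5), (21, 5), (22, 5)]
Unfold 2 (reflect across v@6): 12 holes -> [(17, 5), (17, 6), (18, 5), (18, 6), (19, 5), (19, 6), (20, 5), (20, 6), (21, 5), (21, 6), (22, 5), (22, 6)]
Unfold 3 (reflect across v@4): 24 holes -> [(17, 1), (17, 2), (17, 5), (17, 6), (18, 1), (18, 2), (18, 5), (18, 6), (19, 1), (19, 2), (19, 5), (19, 6), (20, 1), (20, 2), (20, 5), (20, 6), (21, 1), (21, 2), (21, 5), (21, 6), (22, 1), (22, 2), (22, 5), (22, 6)]
Unfold 4 (reflect across h@24): 48 holes -> [(17, 1), (17, 2), (17, 5), (17, 6), (18, 1), (18, 2), (18, 5), (18, 6), (19, 1), (19, 2), (19, 5), (19, 6), (20, 1), (20, 2), (20, 5), (20, 6), (21, 1), (21, 2), (21, 5), (21, 6), (22, 1), (22, 2), (22, 5), (22, 6), (25, 1), (25, 2), (25, 5), (25, 6), (26, 1), (26, 2), (26, 5), (26, 6), (27, 1), (27, 2), (27, 5), (27, 6), (28, 1), (28, 2), (28, 5), (28, 6), (29, 1), (29, 2), (29, 5), (29, 6), (30, 1), (30, 2), (30, 5), (30, 6)]
Unfold 5 (reflect across h@16): 96 holes -> [(1, 1), (1, 2), (1, 5), (1, 6), (2, 1), (2, 2), (2, 5), (2, 6), (3, 1), (3, 2), (3, 5), (3, 6), (4, 1), (4, 2), (4, 5), (4, 6), (5, 1), (5, 2), (5, 5), (5, 6), (6, 1), (6, 2), (6, 5), (6, 6), (9, 1), (9, 2), (9, 5), (9, 6), (10, 1), (10, 2), (10, 5), (10, 6), (11, 1), (11, 2), (11, 5), (11, 6), (12, 1), (12, 2), (12, 5), (12, 6), (13, 1), (13, 2), (13, 5), (13, 6), (14, 1), (14, 2), (14, 5), (14, 6), (17, 1), (17, 2), (17, 5), (17, 6), (18, 1), (18, 2), (18, 5), (18, 6), (19, 1), (19, 2), (19, 5), (19, 6), (20, 1), (20, 2), (20, 5), (20, 6), (21, 1), (21, 2), (21, 5), (21, 6), (22, 1), (22, 2), (22, 5), (22, 6), (25, 1), (25, 2), (25, 5), (25, 6), (26, 1), (26, 2), (26, 5), (26, 6), (27, 1), (27, 2), (27, 5), (27, 6), (28, 1), (28, 2), (28, 5), (28, 6), (29, 1), (29, 2), (29, 5), (29, 6), (30, 1), (30, 2), (30, 5), (30, 6)]
Holes: [(1, 1), (1, 2), (1, 5), (1, 6), (2, 1), (2, 2), (2, 5), (2, 6), (3, 1), (3, 2), (3, 5), (3, 6), (4, 1), (4, 2), (4, 5), (4, 6), (5, 1), (5, 2), (5, 5), (5, 6), (6, 1), (6, 2), (6, 5), (6, 6), (9, 1), (9, 2), (9, 5), (9, 6), (10, 1), (10, 2), (10, 5), (10, 6), (11, 1), (11, 2), (11, 5), (11, 6), (12, 1), (12, 2), (12, 5), (12, 6), (13, 1), (13, 2), (13, 5), (13, 6), (14, 1), (14, 2), (14, 5), (14, 6), (17, 1), (17, 2), (17, 5), (17, 6), (18, 1), (18, 2), (18, 5), (18, 6), (19, 1), (19, 2), (19, 5), (19, 6), (20, 1), (20, 2), (20, 5), (20, 6), (21, 1), (21, 2), (21, 5), (21, 6), (22, 1), (22, 2), (22, 5), (22, 6), (25, 1), (25, 2), (25, 5), (25, 6), (26, 1), (26, 2), (26, 5), (26, 6), (27, 1), (27, 2), (27, 5), (27, 6), (28, 1), (28, 2), (28, 5), (28, 6), (29, 1), (29, 2), (29, 5), (29, 6), (30, 1), (30, 2), (30, 5), (30, 6)]

Answer: no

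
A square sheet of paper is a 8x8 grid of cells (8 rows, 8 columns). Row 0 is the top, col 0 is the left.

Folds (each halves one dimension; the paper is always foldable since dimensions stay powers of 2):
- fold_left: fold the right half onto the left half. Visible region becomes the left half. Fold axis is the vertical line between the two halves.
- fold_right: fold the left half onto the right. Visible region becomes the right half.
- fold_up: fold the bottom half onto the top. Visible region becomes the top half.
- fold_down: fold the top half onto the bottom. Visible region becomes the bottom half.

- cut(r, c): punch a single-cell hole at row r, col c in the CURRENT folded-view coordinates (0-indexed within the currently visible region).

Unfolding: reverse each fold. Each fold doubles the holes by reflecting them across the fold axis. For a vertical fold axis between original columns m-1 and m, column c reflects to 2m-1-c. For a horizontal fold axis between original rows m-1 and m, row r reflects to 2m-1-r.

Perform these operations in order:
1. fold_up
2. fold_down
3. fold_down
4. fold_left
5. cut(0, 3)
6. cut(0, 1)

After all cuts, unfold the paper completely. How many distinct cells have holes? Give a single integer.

Answer: 32

Derivation:
Op 1 fold_up: fold axis h@4; visible region now rows[0,4) x cols[0,8) = 4x8
Op 2 fold_down: fold axis h@2; visible region now rows[2,4) x cols[0,8) = 2x8
Op 3 fold_down: fold axis h@3; visible region now rows[3,4) x cols[0,8) = 1x8
Op 4 fold_left: fold axis v@4; visible region now rows[3,4) x cols[0,4) = 1x4
Op 5 cut(0, 3): punch at orig (3,3); cuts so far [(3, 3)]; region rows[3,4) x cols[0,4) = 1x4
Op 6 cut(0, 1): punch at orig (3,1); cuts so far [(3, 1), (3, 3)]; region rows[3,4) x cols[0,4) = 1x4
Unfold 1 (reflect across v@4): 4 holes -> [(3, 1), (3, 3), (3, 4), (3, 6)]
Unfold 2 (reflect across h@3): 8 holes -> [(2, 1), (2, 3), (2, 4), (2, 6), (3, 1), (3, 3), (3, 4), (3, 6)]
Unfold 3 (reflect across h@2): 16 holes -> [(0, 1), (0, 3), (0, 4), (0, 6), (1, 1), (1, 3), (1, 4), (1, 6), (2, 1), (2, 3), (2, 4), (2, 6), (3, 1), (3, 3), (3, 4), (3, 6)]
Unfold 4 (reflect across h@4): 32 holes -> [(0, 1), (0, 3), (0, 4), (0, 6), (1, 1), (1, 3), (1, 4), (1, 6), (2, 1), (2, 3), (2, 4), (2, 6), (3, 1), (3, 3), (3, 4), (3, 6), (4, 1), (4, 3), (4, 4), (4, 6), (5, 1), (5, 3), (5, 4), (5, 6), (6, 1), (6, 3), (6, 4), (6, 6), (7, 1), (7, 3), (7, 4), (7, 6)]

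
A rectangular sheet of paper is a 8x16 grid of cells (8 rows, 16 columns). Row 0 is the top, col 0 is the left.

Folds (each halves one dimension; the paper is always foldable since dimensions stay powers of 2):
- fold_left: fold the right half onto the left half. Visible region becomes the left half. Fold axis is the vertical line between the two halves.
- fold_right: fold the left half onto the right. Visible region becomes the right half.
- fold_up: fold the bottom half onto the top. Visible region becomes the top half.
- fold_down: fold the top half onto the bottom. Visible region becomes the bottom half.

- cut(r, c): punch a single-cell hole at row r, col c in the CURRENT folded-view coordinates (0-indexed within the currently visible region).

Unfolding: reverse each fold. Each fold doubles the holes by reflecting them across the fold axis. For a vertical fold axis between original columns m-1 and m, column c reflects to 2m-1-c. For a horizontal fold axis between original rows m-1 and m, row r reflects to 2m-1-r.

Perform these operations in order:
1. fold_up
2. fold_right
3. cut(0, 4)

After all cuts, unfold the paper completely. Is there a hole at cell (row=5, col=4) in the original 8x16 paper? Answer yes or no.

Answer: no

Derivation:
Op 1 fold_up: fold axis h@4; visible region now rows[0,4) x cols[0,16) = 4x16
Op 2 fold_right: fold axis v@8; visible region now rows[0,4) x cols[8,16) = 4x8
Op 3 cut(0, 4): punch at orig (0,12); cuts so far [(0, 12)]; region rows[0,4) x cols[8,16) = 4x8
Unfold 1 (reflect across v@8): 2 holes -> [(0, 3), (0, 12)]
Unfold 2 (reflect across h@4): 4 holes -> [(0, 3), (0, 12), (7, 3), (7, 12)]
Holes: [(0, 3), (0, 12), (7, 3), (7, 12)]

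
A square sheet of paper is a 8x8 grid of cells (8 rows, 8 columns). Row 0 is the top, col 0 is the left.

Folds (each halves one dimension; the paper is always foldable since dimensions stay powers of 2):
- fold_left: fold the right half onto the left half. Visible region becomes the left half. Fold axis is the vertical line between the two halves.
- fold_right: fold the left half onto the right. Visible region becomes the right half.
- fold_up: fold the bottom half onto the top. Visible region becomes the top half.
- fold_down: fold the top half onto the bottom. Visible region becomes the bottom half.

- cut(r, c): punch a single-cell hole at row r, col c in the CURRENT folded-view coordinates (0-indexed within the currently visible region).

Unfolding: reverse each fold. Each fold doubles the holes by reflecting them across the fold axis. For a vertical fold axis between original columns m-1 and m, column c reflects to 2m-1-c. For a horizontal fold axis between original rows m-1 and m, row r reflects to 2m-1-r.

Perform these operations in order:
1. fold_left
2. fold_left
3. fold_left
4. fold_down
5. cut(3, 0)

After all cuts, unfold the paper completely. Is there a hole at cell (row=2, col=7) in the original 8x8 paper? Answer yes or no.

Op 1 fold_left: fold axis v@4; visible region now rows[0,8) x cols[0,4) = 8x4
Op 2 fold_left: fold axis v@2; visible region now rows[0,8) x cols[0,2) = 8x2
Op 3 fold_left: fold axis v@1; visible region now rows[0,8) x cols[0,1) = 8x1
Op 4 fold_down: fold axis h@4; visible region now rows[4,8) x cols[0,1) = 4x1
Op 5 cut(3, 0): punch at orig (7,0); cuts so far [(7, 0)]; region rows[4,8) x cols[0,1) = 4x1
Unfold 1 (reflect across h@4): 2 holes -> [(0, 0), (7, 0)]
Unfold 2 (reflect across v@1): 4 holes -> [(0, 0), (0, 1), (7, 0), (7, 1)]
Unfold 3 (reflect across v@2): 8 holes -> [(0, 0), (0, 1), (0, 2), (0, 3), (7, 0), (7, 1), (7, 2), (7, 3)]
Unfold 4 (reflect across v@4): 16 holes -> [(0, 0), (0, 1), (0, 2), (0, 3), (0, 4), (0, 5), (0, 6), (0, 7), (7, 0), (7, 1), (7, 2), (7, 3), (7, 4), (7, 5), (7, 6), (7, 7)]
Holes: [(0, 0), (0, 1), (0, 2), (0, 3), (0, 4), (0, 5), (0, 6), (0, 7), (7, 0), (7, 1), (7, 2), (7, 3), (7, 4), (7, 5), (7, 6), (7, 7)]

Answer: no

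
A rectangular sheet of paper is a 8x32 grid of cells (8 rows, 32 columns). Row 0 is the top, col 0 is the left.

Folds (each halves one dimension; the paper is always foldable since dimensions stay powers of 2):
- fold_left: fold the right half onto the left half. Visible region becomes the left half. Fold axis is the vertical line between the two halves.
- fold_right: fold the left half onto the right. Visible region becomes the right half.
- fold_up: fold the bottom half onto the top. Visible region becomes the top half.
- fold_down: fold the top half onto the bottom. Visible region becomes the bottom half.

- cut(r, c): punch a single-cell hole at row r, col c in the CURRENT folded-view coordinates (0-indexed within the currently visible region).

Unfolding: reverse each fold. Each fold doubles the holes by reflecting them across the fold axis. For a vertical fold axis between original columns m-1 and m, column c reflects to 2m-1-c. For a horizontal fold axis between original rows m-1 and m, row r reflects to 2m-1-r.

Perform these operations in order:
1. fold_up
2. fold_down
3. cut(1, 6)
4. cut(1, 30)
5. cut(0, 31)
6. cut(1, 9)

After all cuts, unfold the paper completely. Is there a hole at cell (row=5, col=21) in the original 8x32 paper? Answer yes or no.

Op 1 fold_up: fold axis h@4; visible region now rows[0,4) x cols[0,32) = 4x32
Op 2 fold_down: fold axis h@2; visible region now rows[2,4) x cols[0,32) = 2x32
Op 3 cut(1, 6): punch at orig (3,6); cuts so far [(3, 6)]; region rows[2,4) x cols[0,32) = 2x32
Op 4 cut(1, 30): punch at orig (3,30); cuts so far [(3, 6), (3, 30)]; region rows[2,4) x cols[0,32) = 2x32
Op 5 cut(0, 31): punch at orig (2,31); cuts so far [(2, 31), (3, 6), (3, 30)]; region rows[2,4) x cols[0,32) = 2x32
Op 6 cut(1, 9): punch at orig (3,9); cuts so far [(2, 31), (3, 6), (3, 9), (3, 30)]; region rows[2,4) x cols[0,32) = 2x32
Unfold 1 (reflect across h@2): 8 holes -> [(0, 6), (0, 9), (0, 30), (1, 31), (2, 31), (3, 6), (3, 9), (3, 30)]
Unfold 2 (reflect across h@4): 16 holes -> [(0, 6), (0, 9), (0, 30), (1, 31), (2, 31), (3, 6), (3, 9), (3, 30), (4, 6), (4, 9), (4, 30), (5, 31), (6, 31), (7, 6), (7, 9), (7, 30)]
Holes: [(0, 6), (0, 9), (0, 30), (1, 31), (2, 31), (3, 6), (3, 9), (3, 30), (4, 6), (4, 9), (4, 30), (5, 31), (6, 31), (7, 6), (7, 9), (7, 30)]

Answer: no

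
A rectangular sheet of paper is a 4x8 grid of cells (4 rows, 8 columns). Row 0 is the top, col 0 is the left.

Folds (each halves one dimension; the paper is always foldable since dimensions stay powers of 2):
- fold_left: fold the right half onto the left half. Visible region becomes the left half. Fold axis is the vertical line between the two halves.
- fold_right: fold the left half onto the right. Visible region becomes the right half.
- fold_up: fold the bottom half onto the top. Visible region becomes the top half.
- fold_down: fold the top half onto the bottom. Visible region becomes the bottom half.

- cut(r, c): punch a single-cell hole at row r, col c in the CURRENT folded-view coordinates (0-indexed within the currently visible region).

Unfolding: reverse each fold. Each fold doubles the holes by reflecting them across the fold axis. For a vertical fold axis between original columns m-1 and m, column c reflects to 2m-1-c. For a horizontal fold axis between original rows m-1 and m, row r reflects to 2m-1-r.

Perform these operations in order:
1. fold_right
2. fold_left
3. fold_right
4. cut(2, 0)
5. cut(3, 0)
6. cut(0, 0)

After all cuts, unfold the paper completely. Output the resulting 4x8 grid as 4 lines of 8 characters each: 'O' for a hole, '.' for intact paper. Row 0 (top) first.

Answer: OOOOOOOO
........
OOOOOOOO
OOOOOOOO

Derivation:
Op 1 fold_right: fold axis v@4; visible region now rows[0,4) x cols[4,8) = 4x4
Op 2 fold_left: fold axis v@6; visible region now rows[0,4) x cols[4,6) = 4x2
Op 3 fold_right: fold axis v@5; visible region now rows[0,4) x cols[5,6) = 4x1
Op 4 cut(2, 0): punch at orig (2,5); cuts so far [(2, 5)]; region rows[0,4) x cols[5,6) = 4x1
Op 5 cut(3, 0): punch at orig (3,5); cuts so far [(2, 5), (3, 5)]; region rows[0,4) x cols[5,6) = 4x1
Op 6 cut(0, 0): punch at orig (0,5); cuts so far [(0, 5), (2, 5), (3, 5)]; region rows[0,4) x cols[5,6) = 4x1
Unfold 1 (reflect across v@5): 6 holes -> [(0, 4), (0, 5), (2, 4), (2, 5), (3, 4), (3, 5)]
Unfold 2 (reflect across v@6): 12 holes -> [(0, 4), (0, 5), (0, 6), (0, 7), (2, 4), (2, 5), (2, 6), (2, 7), (3, 4), (3, 5), (3, 6), (3, 7)]
Unfold 3 (reflect across v@4): 24 holes -> [(0, 0), (0, 1), (0, 2), (0, 3), (0, 4), (0, 5), (0, 6), (0, 7), (2, 0), (2, 1), (2, 2), (2, 3), (2, 4), (2, 5), (2, 6), (2, 7), (3, 0), (3, 1), (3, 2), (3, 3), (3, 4), (3, 5), (3, 6), (3, 7)]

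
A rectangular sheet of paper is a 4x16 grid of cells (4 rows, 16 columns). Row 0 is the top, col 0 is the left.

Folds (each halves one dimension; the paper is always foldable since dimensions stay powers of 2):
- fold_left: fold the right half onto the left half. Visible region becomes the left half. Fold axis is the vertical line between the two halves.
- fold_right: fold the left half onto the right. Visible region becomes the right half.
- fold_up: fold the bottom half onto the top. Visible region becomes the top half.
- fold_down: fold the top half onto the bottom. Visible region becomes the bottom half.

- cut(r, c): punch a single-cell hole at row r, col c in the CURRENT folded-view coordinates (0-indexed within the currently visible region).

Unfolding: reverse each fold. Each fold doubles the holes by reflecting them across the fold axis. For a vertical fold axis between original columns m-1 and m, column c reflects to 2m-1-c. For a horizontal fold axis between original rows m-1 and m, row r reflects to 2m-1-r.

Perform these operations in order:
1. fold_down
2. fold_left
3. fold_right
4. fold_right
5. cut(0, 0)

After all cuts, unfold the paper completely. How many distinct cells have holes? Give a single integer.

Op 1 fold_down: fold axis h@2; visible region now rows[2,4) x cols[0,16) = 2x16
Op 2 fold_left: fold axis v@8; visible region now rows[2,4) x cols[0,8) = 2x8
Op 3 fold_right: fold axis v@4; visible region now rows[2,4) x cols[4,8) = 2x4
Op 4 fold_right: fold axis v@6; visible region now rows[2,4) x cols[6,8) = 2x2
Op 5 cut(0, 0): punch at orig (2,6); cuts so far [(2, 6)]; region rows[2,4) x cols[6,8) = 2x2
Unfold 1 (reflect across v@6): 2 holes -> [(2, 5), (2, 6)]
Unfold 2 (reflect across v@4): 4 holes -> [(2, 1), (2, 2), (2, 5), (2, 6)]
Unfold 3 (reflect across v@8): 8 holes -> [(2, 1), (2, 2), (2, 5), (2, 6), (2, 9), (2, 10), (2, 13), (2, 14)]
Unfold 4 (reflect across h@2): 16 holes -> [(1, 1), (1, 2), (1, 5), (1, 6), (1, 9), (1, 10), (1, 13), (1, 14), (2, 1), (2, 2), (2, 5), (2, 6), (2, 9), (2, 10), (2, 13), (2, 14)]

Answer: 16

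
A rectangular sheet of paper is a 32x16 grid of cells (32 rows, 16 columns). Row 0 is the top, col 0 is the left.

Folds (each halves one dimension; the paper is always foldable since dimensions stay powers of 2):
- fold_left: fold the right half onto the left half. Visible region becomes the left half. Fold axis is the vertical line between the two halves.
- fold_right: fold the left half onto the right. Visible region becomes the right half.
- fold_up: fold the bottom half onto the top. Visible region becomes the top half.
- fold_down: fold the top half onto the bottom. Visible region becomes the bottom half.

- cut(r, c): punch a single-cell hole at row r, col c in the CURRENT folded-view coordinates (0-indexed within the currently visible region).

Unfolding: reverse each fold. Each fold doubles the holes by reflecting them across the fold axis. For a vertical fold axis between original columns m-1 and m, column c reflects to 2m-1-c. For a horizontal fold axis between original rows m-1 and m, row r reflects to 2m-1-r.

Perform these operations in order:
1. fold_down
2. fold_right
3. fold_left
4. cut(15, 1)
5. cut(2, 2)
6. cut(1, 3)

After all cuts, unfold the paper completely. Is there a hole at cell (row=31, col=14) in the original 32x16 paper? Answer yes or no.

Answer: yes

Derivation:
Op 1 fold_down: fold axis h@16; visible region now rows[16,32) x cols[0,16) = 16x16
Op 2 fold_right: fold axis v@8; visible region now rows[16,32) x cols[8,16) = 16x8
Op 3 fold_left: fold axis v@12; visible region now rows[16,32) x cols[8,12) = 16x4
Op 4 cut(15, 1): punch at orig (31,9); cuts so far [(31, 9)]; region rows[16,32) x cols[8,12) = 16x4
Op 5 cut(2, 2): punch at orig (18,10); cuts so far [(18, 10), (31, 9)]; region rows[16,32) x cols[8,12) = 16x4
Op 6 cut(1, 3): punch at orig (17,11); cuts so far [(17, 11), (18, 10), (31, 9)]; region rows[16,32) x cols[8,12) = 16x4
Unfold 1 (reflect across v@12): 6 holes -> [(17, 11), (17, 12), (18, 10), (18, 13), (31, 9), (31, 14)]
Unfold 2 (reflect across v@8): 12 holes -> [(17, 3), (17, 4), (17, 11), (17, 12), (18, 2), (18, 5), (18, 10), (18, 13), (31, 1), (31, 6), (31, 9), (31, 14)]
Unfold 3 (reflect across h@16): 24 holes -> [(0, 1), (0, 6), (0, 9), (0, 14), (13, 2), (13, 5), (13, 10), (13, 13), (14, 3), (14, 4), (14, 11), (14, 12), (17, 3), (17, 4), (17, 11), (17, 12), (18, 2), (18, 5), (18, 10), (18, 13), (31, 1), (31, 6), (31, 9), (31, 14)]
Holes: [(0, 1), (0, 6), (0, 9), (0, 14), (13, 2), (13, 5), (13, 10), (13, 13), (14, 3), (14, 4), (14, 11), (14, 12), (17, 3), (17, 4), (17, 11), (17, 12), (18, 2), (18, 5), (18, 10), (18, 13), (31, 1), (31, 6), (31, 9), (31, 14)]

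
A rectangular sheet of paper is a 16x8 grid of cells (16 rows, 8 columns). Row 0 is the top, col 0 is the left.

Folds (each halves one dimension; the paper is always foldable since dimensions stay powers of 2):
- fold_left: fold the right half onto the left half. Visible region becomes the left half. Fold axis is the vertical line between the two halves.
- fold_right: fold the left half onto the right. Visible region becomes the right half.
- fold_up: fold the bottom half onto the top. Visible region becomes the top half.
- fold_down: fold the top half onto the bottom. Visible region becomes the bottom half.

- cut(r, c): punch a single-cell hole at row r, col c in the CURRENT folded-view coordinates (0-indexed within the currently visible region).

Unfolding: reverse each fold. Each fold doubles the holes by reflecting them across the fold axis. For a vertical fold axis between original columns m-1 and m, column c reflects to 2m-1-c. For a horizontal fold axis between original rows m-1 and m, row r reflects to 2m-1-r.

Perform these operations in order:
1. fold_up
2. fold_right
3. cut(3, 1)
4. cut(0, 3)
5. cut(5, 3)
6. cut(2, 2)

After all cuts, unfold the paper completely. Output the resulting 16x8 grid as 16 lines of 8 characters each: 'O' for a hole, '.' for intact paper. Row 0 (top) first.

Op 1 fold_up: fold axis h@8; visible region now rows[0,8) x cols[0,8) = 8x8
Op 2 fold_right: fold axis v@4; visible region now rows[0,8) x cols[4,8) = 8x4
Op 3 cut(3, 1): punch at orig (3,5); cuts so far [(3, 5)]; region rows[0,8) x cols[4,8) = 8x4
Op 4 cut(0, 3): punch at orig (0,7); cuts so far [(0, 7), (3, 5)]; region rows[0,8) x cols[4,8) = 8x4
Op 5 cut(5, 3): punch at orig (5,7); cuts so far [(0, 7), (3, 5), (5, 7)]; region rows[0,8) x cols[4,8) = 8x4
Op 6 cut(2, 2): punch at orig (2,6); cuts so far [(0, 7), (2, 6), (3, 5), (5, 7)]; region rows[0,8) x cols[4,8) = 8x4
Unfold 1 (reflect across v@4): 8 holes -> [(0, 0), (0, 7), (2, 1), (2, 6), (3, 2), (3, 5), (5, 0), (5, 7)]
Unfold 2 (reflect across h@8): 16 holes -> [(0, 0), (0, 7), (2, 1), (2, 6), (3, 2), (3, 5), (5, 0), (5, 7), (10, 0), (10, 7), (12, 2), (12, 5), (13, 1), (13, 6), (15, 0), (15, 7)]

Answer: O......O
........
.O....O.
..O..O..
........
O......O
........
........
........
........
O......O
........
..O..O..
.O....O.
........
O......O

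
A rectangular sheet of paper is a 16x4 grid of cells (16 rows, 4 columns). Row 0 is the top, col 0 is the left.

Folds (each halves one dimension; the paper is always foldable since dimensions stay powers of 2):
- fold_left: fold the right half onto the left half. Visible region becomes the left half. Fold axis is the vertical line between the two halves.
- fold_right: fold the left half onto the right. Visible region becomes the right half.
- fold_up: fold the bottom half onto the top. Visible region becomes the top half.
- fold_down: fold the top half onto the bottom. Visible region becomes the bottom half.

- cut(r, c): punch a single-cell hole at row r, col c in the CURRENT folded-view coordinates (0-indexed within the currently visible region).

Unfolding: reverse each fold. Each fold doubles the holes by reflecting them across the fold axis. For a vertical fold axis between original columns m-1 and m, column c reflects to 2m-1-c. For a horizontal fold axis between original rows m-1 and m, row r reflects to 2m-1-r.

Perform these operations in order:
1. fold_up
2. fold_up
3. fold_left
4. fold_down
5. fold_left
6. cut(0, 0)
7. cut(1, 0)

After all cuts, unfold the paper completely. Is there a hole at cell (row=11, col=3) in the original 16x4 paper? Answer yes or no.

Answer: yes

Derivation:
Op 1 fold_up: fold axis h@8; visible region now rows[0,8) x cols[0,4) = 8x4
Op 2 fold_up: fold axis h@4; visible region now rows[0,4) x cols[0,4) = 4x4
Op 3 fold_left: fold axis v@2; visible region now rows[0,4) x cols[0,2) = 4x2
Op 4 fold_down: fold axis h@2; visible region now rows[2,4) x cols[0,2) = 2x2
Op 5 fold_left: fold axis v@1; visible region now rows[2,4) x cols[0,1) = 2x1
Op 6 cut(0, 0): punch at orig (2,0); cuts so far [(2, 0)]; region rows[2,4) x cols[0,1) = 2x1
Op 7 cut(1, 0): punch at orig (3,0); cuts so far [(2, 0), (3, 0)]; region rows[2,4) x cols[0,1) = 2x1
Unfold 1 (reflect across v@1): 4 holes -> [(2, 0), (2, 1), (3, 0), (3, 1)]
Unfold 2 (reflect across h@2): 8 holes -> [(0, 0), (0, 1), (1, 0), (1, 1), (2, 0), (2, 1), (3, 0), (3, 1)]
Unfold 3 (reflect across v@2): 16 holes -> [(0, 0), (0, 1), (0, 2), (0, 3), (1, 0), (1, 1), (1, 2), (1, 3), (2, 0), (2, 1), (2, 2), (2, 3), (3, 0), (3, 1), (3, 2), (3, 3)]
Unfold 4 (reflect across h@4): 32 holes -> [(0, 0), (0, 1), (0, 2), (0, 3), (1, 0), (1, 1), (1, 2), (1, 3), (2, 0), (2, 1), (2, 2), (2, 3), (3, 0), (3, 1), (3, 2), (3, 3), (4, 0), (4, 1), (4, 2), (4, 3), (5, 0), (5, 1), (5, 2), (5, 3), (6, 0), (6, 1), (6, 2), (6, 3), (7, 0), (7, 1), (7, 2), (7, 3)]
Unfold 5 (reflect across h@8): 64 holes -> [(0, 0), (0, 1), (0, 2), (0, 3), (1, 0), (1, 1), (1, 2), (1, 3), (2, 0), (2, 1), (2, 2), (2, 3), (3, 0), (3, 1), (3, 2), (3, 3), (4, 0), (4, 1), (4, 2), (4, 3), (5, 0), (5, 1), (5, 2), (5, 3), (6, 0), (6, 1), (6, 2), (6, 3), (7, 0), (7, 1), (7, 2), (7, 3), (8, 0), (8, 1), (8, 2), (8, 3), (9, 0), (9, 1), (9, 2), (9, 3), (10, 0), (10, 1), (10, 2), (10, 3), (11, 0), (11, 1), (11, 2), (11, 3), (12, 0), (12, 1), (12, 2), (12, 3), (13, 0), (13, 1), (13, 2), (13, 3), (14, 0), (14, 1), (14, 2), (14, 3), (15, 0), (15, 1), (15, 2), (15, 3)]
Holes: [(0, 0), (0, 1), (0, 2), (0, 3), (1, 0), (1, 1), (1, 2), (1, 3), (2, 0), (2, 1), (2, 2), (2, 3), (3, 0), (3, 1), (3, 2), (3, 3), (4, 0), (4, 1), (4, 2), (4, 3), (5, 0), (5, 1), (5, 2), (5, 3), (6, 0), (6, 1), (6, 2), (6, 3), (7, 0), (7, 1), (7, 2), (7, 3), (8, 0), (8, 1), (8, 2), (8, 3), (9, 0), (9, 1), (9, 2), (9, 3), (10, 0), (10, 1), (10, 2), (10, 3), (11, 0), (11, 1), (11, 2), (11, 3), (12, 0), (12, 1), (12, 2), (12, 3), (13, 0), (13, 1), (13, 2), (13, 3), (14, 0), (14, 1), (14, 2), (14, 3), (15, 0), (15, 1), (15, 2), (15, 3)]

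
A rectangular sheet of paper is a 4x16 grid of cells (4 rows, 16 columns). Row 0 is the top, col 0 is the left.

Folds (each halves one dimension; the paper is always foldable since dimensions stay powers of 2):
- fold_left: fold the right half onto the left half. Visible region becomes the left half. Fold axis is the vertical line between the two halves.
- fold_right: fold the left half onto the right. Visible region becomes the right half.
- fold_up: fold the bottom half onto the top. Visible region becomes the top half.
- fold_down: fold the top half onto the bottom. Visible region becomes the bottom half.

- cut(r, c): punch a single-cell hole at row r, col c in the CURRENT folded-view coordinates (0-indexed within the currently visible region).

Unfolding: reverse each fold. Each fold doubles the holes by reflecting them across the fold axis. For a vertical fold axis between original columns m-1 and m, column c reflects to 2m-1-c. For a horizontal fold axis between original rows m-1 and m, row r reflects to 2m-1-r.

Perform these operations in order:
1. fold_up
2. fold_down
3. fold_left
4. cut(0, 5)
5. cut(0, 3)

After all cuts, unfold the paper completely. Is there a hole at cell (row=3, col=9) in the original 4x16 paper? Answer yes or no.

Op 1 fold_up: fold axis h@2; visible region now rows[0,2) x cols[0,16) = 2x16
Op 2 fold_down: fold axis h@1; visible region now rows[1,2) x cols[0,16) = 1x16
Op 3 fold_left: fold axis v@8; visible region now rows[1,2) x cols[0,8) = 1x8
Op 4 cut(0, 5): punch at orig (1,5); cuts so far [(1, 5)]; region rows[1,2) x cols[0,8) = 1x8
Op 5 cut(0, 3): punch at orig (1,3); cuts so far [(1, 3), (1, 5)]; region rows[1,2) x cols[0,8) = 1x8
Unfold 1 (reflect across v@8): 4 holes -> [(1, 3), (1, 5), (1, 10), (1, 12)]
Unfold 2 (reflect across h@1): 8 holes -> [(0, 3), (0, 5), (0, 10), (0, 12), (1, 3), (1, 5), (1, 10), (1, 12)]
Unfold 3 (reflect across h@2): 16 holes -> [(0, 3), (0, 5), (0, 10), (0, 12), (1, 3), (1, 5), (1, 10), (1, 12), (2, 3), (2, 5), (2, 10), (2, 12), (3, 3), (3, 5), (3, 10), (3, 12)]
Holes: [(0, 3), (0, 5), (0, 10), (0, 12), (1, 3), (1, 5), (1, 10), (1, 12), (2, 3), (2, 5), (2, 10), (2, 12), (3, 3), (3, 5), (3, 10), (3, 12)]

Answer: no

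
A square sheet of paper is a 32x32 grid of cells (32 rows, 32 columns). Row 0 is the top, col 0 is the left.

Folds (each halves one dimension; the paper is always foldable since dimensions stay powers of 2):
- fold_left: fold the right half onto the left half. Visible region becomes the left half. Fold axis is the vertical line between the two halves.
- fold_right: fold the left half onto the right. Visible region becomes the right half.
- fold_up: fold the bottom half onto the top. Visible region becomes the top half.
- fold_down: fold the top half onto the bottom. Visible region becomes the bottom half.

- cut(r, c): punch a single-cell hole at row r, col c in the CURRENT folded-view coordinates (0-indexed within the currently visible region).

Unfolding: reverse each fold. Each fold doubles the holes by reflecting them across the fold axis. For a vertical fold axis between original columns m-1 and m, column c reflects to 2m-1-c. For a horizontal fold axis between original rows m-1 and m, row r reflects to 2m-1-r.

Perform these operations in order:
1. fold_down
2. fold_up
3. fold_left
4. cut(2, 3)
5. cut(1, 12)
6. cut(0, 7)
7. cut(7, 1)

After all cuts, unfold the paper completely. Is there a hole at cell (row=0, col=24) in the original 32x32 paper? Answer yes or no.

Answer: yes

Derivation:
Op 1 fold_down: fold axis h@16; visible region now rows[16,32) x cols[0,32) = 16x32
Op 2 fold_up: fold axis h@24; visible region now rows[16,24) x cols[0,32) = 8x32
Op 3 fold_left: fold axis v@16; visible region now rows[16,24) x cols[0,16) = 8x16
Op 4 cut(2, 3): punch at orig (18,3); cuts so far [(18, 3)]; region rows[16,24) x cols[0,16) = 8x16
Op 5 cut(1, 12): punch at orig (17,12); cuts so far [(17, 12), (18, 3)]; region rows[16,24) x cols[0,16) = 8x16
Op 6 cut(0, 7): punch at orig (16,7); cuts so far [(16, 7), (17, 12), (18, 3)]; region rows[16,24) x cols[0,16) = 8x16
Op 7 cut(7, 1): punch at orig (23,1); cuts so far [(16, 7), (17, 12), (18, 3), (23, 1)]; region rows[16,24) x cols[0,16) = 8x16
Unfold 1 (reflect across v@16): 8 holes -> [(16, 7), (16, 24), (17, 12), (17, 19), (18, 3), (18, 28), (23, 1), (23, 30)]
Unfold 2 (reflect across h@24): 16 holes -> [(16, 7), (16, 24), (17, 12), (17, 19), (18, 3), (18, 28), (23, 1), (23, 30), (24, 1), (24, 30), (29, 3), (29, 28), (30, 12), (30, 19), (31, 7), (31, 24)]
Unfold 3 (reflect across h@16): 32 holes -> [(0, 7), (0, 24), (1, 12), (1, 19), (2, 3), (2, 28), (7, 1), (7, 30), (8, 1), (8, 30), (13, 3), (13, 28), (14, 12), (14, 19), (15, 7), (15, 24), (16, 7), (16, 24), (17, 12), (17, 19), (18, 3), (18, 28), (23, 1), (23, 30), (24, 1), (24, 30), (29, 3), (29, 28), (30, 12), (30, 19), (31, 7), (31, 24)]
Holes: [(0, 7), (0, 24), (1, 12), (1, 19), (2, 3), (2, 28), (7, 1), (7, 30), (8, 1), (8, 30), (13, 3), (13, 28), (14, 12), (14, 19), (15, 7), (15, 24), (16, 7), (16, 24), (17, 12), (17, 19), (18, 3), (18, 28), (23, 1), (23, 30), (24, 1), (24, 30), (29, 3), (29, 28), (30, 12), (30, 19), (31, 7), (31, 24)]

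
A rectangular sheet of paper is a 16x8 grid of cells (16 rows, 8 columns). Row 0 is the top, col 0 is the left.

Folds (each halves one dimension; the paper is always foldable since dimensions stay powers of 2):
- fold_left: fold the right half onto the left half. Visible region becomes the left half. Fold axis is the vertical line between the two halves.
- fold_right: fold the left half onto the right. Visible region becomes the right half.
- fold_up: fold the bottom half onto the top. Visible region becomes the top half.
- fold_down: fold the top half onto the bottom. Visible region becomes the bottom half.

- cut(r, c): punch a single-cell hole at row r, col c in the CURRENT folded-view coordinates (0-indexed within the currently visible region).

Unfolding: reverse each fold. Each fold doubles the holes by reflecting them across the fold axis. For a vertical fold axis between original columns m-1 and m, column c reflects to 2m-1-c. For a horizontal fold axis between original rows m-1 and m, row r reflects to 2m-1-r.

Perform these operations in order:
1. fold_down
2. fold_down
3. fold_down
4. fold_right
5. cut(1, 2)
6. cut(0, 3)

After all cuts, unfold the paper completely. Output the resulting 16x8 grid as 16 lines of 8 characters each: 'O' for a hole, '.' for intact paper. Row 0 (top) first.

Answer: .O....O.
O......O
O......O
.O....O.
.O....O.
O......O
O......O
.O....O.
.O....O.
O......O
O......O
.O....O.
.O....O.
O......O
O......O
.O....O.

Derivation:
Op 1 fold_down: fold axis h@8; visible region now rows[8,16) x cols[0,8) = 8x8
Op 2 fold_down: fold axis h@12; visible region now rows[12,16) x cols[0,8) = 4x8
Op 3 fold_down: fold axis h@14; visible region now rows[14,16) x cols[0,8) = 2x8
Op 4 fold_right: fold axis v@4; visible region now rows[14,16) x cols[4,8) = 2x4
Op 5 cut(1, 2): punch at orig (15,6); cuts so far [(15, 6)]; region rows[14,16) x cols[4,8) = 2x4
Op 6 cut(0, 3): punch at orig (14,7); cuts so far [(14, 7), (15, 6)]; region rows[14,16) x cols[4,8) = 2x4
Unfold 1 (reflect across v@4): 4 holes -> [(14, 0), (14, 7), (15, 1), (15, 6)]
Unfold 2 (reflect across h@14): 8 holes -> [(12, 1), (12, 6), (13, 0), (13, 7), (14, 0), (14, 7), (15, 1), (15, 6)]
Unfold 3 (reflect across h@12): 16 holes -> [(8, 1), (8, 6), (9, 0), (9, 7), (10, 0), (10, 7), (11, 1), (11, 6), (12, 1), (12, 6), (13, 0), (13, 7), (14, 0), (14, 7), (15, 1), (15, 6)]
Unfold 4 (reflect across h@8): 32 holes -> [(0, 1), (0, 6), (1, 0), (1, 7), (2, 0), (2, 7), (3, 1), (3, 6), (4, 1), (4, 6), (5, 0), (5, 7), (6, 0), (6, 7), (7, 1), (7, 6), (8, 1), (8, 6), (9, 0), (9, 7), (10, 0), (10, 7), (11, 1), (11, 6), (12, 1), (12, 6), (13, 0), (13, 7), (14, 0), (14, 7), (15, 1), (15, 6)]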